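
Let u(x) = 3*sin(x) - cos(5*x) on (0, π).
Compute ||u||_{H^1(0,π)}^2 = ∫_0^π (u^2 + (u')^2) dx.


||u||_{H^1(0,π)}^2 = 22*π

u'(x) = 5*sin(5*x) + 3*cos(x).
Expand u² and (u')² and integrate term by term on (0, π), using: for integers n ≥ 1, ∫_0^π sin²(nx) dx = ∫_0^π cos²(nx) dx = π/2; for n ≠ n', ∫_0^π sin(nx)sin(n'x) dx = ∫_0^π cos(nx)cos(n'x) dx = 0; and by product-to-sum, ∫_0^π sin(nx)cos(n'x) dx = ½∫_0^π [sin((n+n')x) + sin((n−n')x)] dx, which is 0 when n+n' is even and 2n/(n²−n'²) when n+n' is odd (it need not vanish on (0, π)).
  u² squared terms: (-1)²·∫cos(5x)² dx = 1·π/2 = π/2;  (3)²·∫sin(x)² dx = 9·π/2 = 9*π/2.
  u² cross terms: 2·(-1)·(3)·∫cos(5x)·sin(x) dx = -6·(0) = 0.
  So ∫_0^π u² dx = π/2 + 9*π/2 + 0 = 5*π.
  (u')² squared terms: (3)²·∫cos(x)² dx = 9·π/2 = 9*π/2;  (5)²·∫sin(5x)² dx = 25·π/2 = 25*π/2.
  (u')² cross terms: 2·(3)·(5)·∫cos(x)·sin(5x) dx = 30·(0) = 0.
  So ∫_0^π (u')² dx = 9*π/2 + 25*π/2 + 0 = 17*π.
||u||_{H^1}^2 = (5*π) + (17*π) = 22*π.


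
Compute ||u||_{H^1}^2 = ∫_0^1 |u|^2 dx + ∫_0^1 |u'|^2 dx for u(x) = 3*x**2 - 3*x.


||u||_{H^1}^2 = 33/10

The H^1 norm (squared) on an interval (0, L) is
  ||u||_{H^1}^2 = ∫_0^L u(x)^2 dx + ∫_0^L u'(x)^2 dx.
Compute u'(x) = 6*x - 3.
Then u(x)^2 = 9*x**4 - 18*x**3 + 9*x**2 and u'(x)^2 = 36*x**2 - 36*x + 9.
Integrate each monomial from 0 to 1 using ∫_0^1 c·x^n dx = c·1^(n+1)/(n+1):
  ∫_0^1 u(x)^2 dx = ∫_0^1 (9*x^4 - 18*x^3 + 9*x^2) dx. Term by term:
    ∫_0^1 9*x^4 dx = 9/5;  ∫_0^1 -18*x^3 dx = -9/2;  ∫_0^1 9*x^2 dx = 3.
  Sum: 9/5 − 9/2 + 3 = 3/10.
  ∫_0^1 u'(x)^2 dx = ∫_0^1 (36*x^2 - 36*x + 9) dx. Term by term:
    ∫_0^1 36*x^2 dx = 12;  ∫_0^1 -36*x dx = -18;  ∫_0^1 9 dx = 9.
  Sum: 12 − 18 + 9 = 3.
Adding: ||u||_{H^1}^2 = 3/10 + 3 = 33/10.


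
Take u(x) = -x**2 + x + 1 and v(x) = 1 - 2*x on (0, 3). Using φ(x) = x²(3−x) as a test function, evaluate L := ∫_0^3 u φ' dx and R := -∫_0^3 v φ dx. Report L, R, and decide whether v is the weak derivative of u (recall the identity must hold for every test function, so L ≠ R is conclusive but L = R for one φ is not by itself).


LHS = 351/20, RHS = 351/20. Yes, v = u' weakly.

u(x) = -x**2 + x + 1, classical derivative u'(x) = 1 - 2*x.
φ(x) = x²(3−x), so φ'(x) = 3*x*(2 - x).
Note φ(0) = φ(3) = 0, so the boundary term u·φ vanishes.
LHS = ∫_0^3 u(x) φ'(x) dx = ∫_0^3 (3*x^4 - 9*x^3 + 3*x^2 + 6*x) dx. Term by term:
  ∫_0^3 3*x^4 dx = 729/5;  ∫_0^3 -9*x^3 dx = -729/4;  ∫_0^3 3*x^2 dx = 27;
  ∫_0^3 6*x dx = 27.
Sum: 729/5 − 729/4 + 27 + 27 = 351/20.
So LHS = 351/20.
∫_0^3 v(x) φ(x) dx = ∫_0^3 (2*x^4 - 7*x^3 + 3*x^2) dx. Term by term:
  ∫_0^3 2*x^4 dx = 486/5;  ∫_0^3 -7*x^3 dx = -567/4;  ∫_0^3 3*x^2 dx = 27.
Sum: 486/5 − 567/4 + 27 = -351/20.
So RHS = -∫_0^3 v(x) φ(x) dx = 351/20.
LHS = RHS, so the identity holds for this test φ.
Moreover u is smooth here and v(x) = u'(x) = 1 - 2*x pointwise, so the identity holds for every test function. Hence v is the weak derivative of u.


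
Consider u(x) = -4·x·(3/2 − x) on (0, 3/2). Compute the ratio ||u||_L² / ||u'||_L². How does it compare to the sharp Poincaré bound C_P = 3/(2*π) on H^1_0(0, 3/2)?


||u||_L² / ||u'||_L² = 3*sqrt(10)/20 < C_P = 3/(2*π).

u(x) = -4·x·(3/2 − x), so u'(x) = 8*x - 6.
u(x) = -4·x·(3/2 − x) vanishes at x = 0 and x = 3/2, so u ∈ H^1_0(0, 3/2). Differentiate via the product rule and integrate the resulting polynomials term by term.
  ∫_0^3/2 u² dx = ∫_0^3/2 (16*x^4 - 48*x^3 + 36*x^2) dx. Term by term:
    ∫_0^3/2 16*x^4 dx = 243/10;  ∫_0^3/2 -48*x^3 dx = -243/4;  ∫_0^3/2 36*x^2 dx = 81/2.
  Sum: 243/10 − 243/4 + 81/2 = 81/20.
  ∫_0^3/2 (u')² dx = ∫_0^3/2 (64*x^2 - 96*x + 36) dx. Term by term:
    ∫_0^3/2 64*x^2 dx = 72;  ∫_0^3/2 -96*x dx = -108;  ∫_0^3/2 36 dx = 54.
  Sum: 72 − 108 + 54 = 18.
∫_0^3/2 u² dx = 81/20, so ||u||_L² = 9*sqrt(5)/10.
∫_0^3/2 (u')² dx = 18, so ||u'||_L² = 3*sqrt(2).
Ratio ||u||_L² / ||u'||_L² = 3*sqrt(10)/20.
Sharp Poincaré constant on H^1_0(0, 3/2) is C_P = L/π = 3/(2*π), achieved by sin(2*π/3·x).
A polynomial bump cannot attain the sharp Poincaré constant (only the first sine eigenfunction does), so the ratio is strictly less than C_P, consistent with ||u||_L² ≤ C_P ||u'||_L².


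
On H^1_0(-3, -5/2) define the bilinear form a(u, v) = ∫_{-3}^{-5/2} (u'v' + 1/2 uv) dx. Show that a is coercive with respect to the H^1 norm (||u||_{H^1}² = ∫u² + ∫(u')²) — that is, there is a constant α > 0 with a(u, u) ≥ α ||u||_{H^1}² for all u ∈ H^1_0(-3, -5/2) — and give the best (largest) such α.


α = (1 + 8*π^2)/(2*(1 + 4*π^2))

Coercivity of a(·,·) on H^1_0(-3, -5/2) means a(u, u) ≥ α ||u||_{H^1}² for every u ∈ H^1_0.
The interval has length L = 1/2, and Poincaré/coercivity depend only on L. Here a(u, u) = ∫(u')² + (1/2)·∫u².
Here 0 < c = 1/2 < 1. The condition a(u,u) ≥ α||u||_{H^1}² reads (1−α)∫(u')² ≥ (α−c)∫u². Any admissible α is ≤ 1 (rapidly oscillating u have ∫u²/∫(u')² → 0), and α = 1 would force 0 ≥ (1−c)∫u², impossible since c < 1; so 1−α > 0. By the sharp Poincaré inequality on H^1_0 of an interval of length L, ∫(u')² ≥ (π/L)²∫u² with equality for the first sine mode sin(π(x−x₀)/L) (x₀ the left endpoint), so the inequality holds for all u iff (1−α)(π/L)² ≥ α − c, i.e. α ≤ ((π/L)² + c)/((π/L)² + 1) = (1 + c(L/π)²)/(1 + (L/π)²). With (π/L)² = 4*π^2 and c = 1/2, the largest admissible constant is α = ((π/L)² + c)/((π/L)² + 1).
Simplifying, α = (1 + 8*π^2)/(2*(1 + 4*π^2)).


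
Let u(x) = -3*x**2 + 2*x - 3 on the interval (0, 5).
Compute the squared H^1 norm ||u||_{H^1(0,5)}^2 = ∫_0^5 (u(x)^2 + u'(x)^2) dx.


||u||_{H^1}^2 = 17345/3

The H^1 norm (squared) on an interval (0, L) is
  ||u||_{H^1}^2 = ∫_0^L u(x)^2 dx + ∫_0^L u'(x)^2 dx.
Compute u'(x) = 2 - 6*x.
Then u(x)^2 = 9*x**4 - 12*x**3 + 22*x**2 - 12*x + 9 and u'(x)^2 = 36*x**2 - 24*x + 4.
Integrate each monomial from 0 to 5 using ∫_0^5 c·x^n dx = c·5^(n+1)/(n+1):
  ∫_0^5 u(x)^2 dx = ∫_0^5 (9*x^4 - 12*x^3 + 22*x^2 - 12*x + 9) dx. Term by term:
    ∫_0^5 9*x^4 dx = 5625;  ∫_0^5 -12*x^3 dx = -1875;  ∫_0^5 22*x^2 dx = 2750/3;
    ∫_0^5 -12*x dx = -150;  ∫_0^5 9 dx = 45.
  Sum: 5625 − 1875 + 2750/3 − 150 + 45 = 13685/3.
  ∫_0^5 u'(x)^2 dx = ∫_0^5 (36*x^2 - 24*x + 4) dx. Term by term:
    ∫_0^5 36*x^2 dx = 1500;  ∫_0^5 -24*x dx = -300;  ∫_0^5 4 dx = 20.
  Sum: 1500 − 300 + 20 = 1220.
Adding: ||u||_{H^1}^2 = 13685/3 + 1220 = 17345/3.


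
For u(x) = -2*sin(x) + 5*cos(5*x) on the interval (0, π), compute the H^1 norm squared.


||u||_{H^1(0,π)}^2 = 329*π

u'(x) = -25*sin(5*x) - 2*cos(x).
Expand u² and (u')² and integrate term by term on (0, π), using: for integers n ≥ 1, ∫_0^π sin²(nx) dx = ∫_0^π cos²(nx) dx = π/2; for n ≠ n', ∫_0^π sin(nx)sin(n'x) dx = ∫_0^π cos(nx)cos(n'x) dx = 0; and by product-to-sum, ∫_0^π sin(nx)cos(n'x) dx = ½∫_0^π [sin((n+n')x) + sin((n−n')x)] dx, which is 0 when n+n' is even and 2n/(n²−n'²) when n+n' is odd (it need not vanish on (0, π)).
  u² squared terms: (-2)²·∫sin(x)² dx = 4·π/2 = 2*π;  (5)²·∫cos(5x)² dx = 25·π/2 = 25*π/2.
  u² cross terms: 2·(-2)·(5)·∫sin(x)·cos(5x) dx = -20·(0) = 0.
  So ∫_0^π u² dx = 2*π + 25*π/2 + 0 = 29*π/2.
  (u')² squared terms: (-25)²·∫sin(5x)² dx = 625·π/2 = 625*π/2;  (-2)²·∫cos(x)² dx = 4·π/2 = 2*π.
  (u')² cross terms: 2·(-25)·(-2)·∫sin(5x)·cos(x) dx = 100·(0) = 0.
  So ∫_0^π (u')² dx = 625*π/2 + 2*π + 0 = 629*π/2.
||u||_{H^1}^2 = (29*π/2) + (629*π/2) = 329*π.


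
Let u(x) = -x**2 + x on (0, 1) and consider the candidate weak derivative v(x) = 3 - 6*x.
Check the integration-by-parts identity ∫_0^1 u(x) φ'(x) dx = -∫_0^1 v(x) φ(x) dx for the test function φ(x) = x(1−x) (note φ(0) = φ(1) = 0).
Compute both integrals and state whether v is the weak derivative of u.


LHS = 0, RHS = 0. No, v is not the weak derivative of u.

u(x) = -x**2 + x, classical derivative u'(x) = 1 - 2*x.
φ(x) = x(1−x), so φ'(x) = 1 - 2*x.
Note φ(0) = φ(1) = 0, so the boundary term u·φ vanishes.
LHS = ∫_0^1 u(x) φ'(x) dx = ∫_0^1 (2*x^3 - 3*x^2 + x) dx. Term by term:
  ∫_0^1 2*x^3 dx = 1/2;  ∫_0^1 -3*x^2 dx = -1;  ∫_0^1 x dx = 1/2.
Sum: 1/2 − 1 + 1/2 = 0.
So LHS = 0.
∫_0^1 v(x) φ(x) dx = ∫_0^1 (6*x^3 - 9*x^2 + 3*x) dx. Term by term:
  ∫_0^1 6*x^3 dx = 3/2;  ∫_0^1 -9*x^2 dx = -3;  ∫_0^1 3*x dx = 3/2.
Sum: 3/2 − 3 + 3/2 = 0.
So RHS = -∫_0^1 v(x) φ(x) dx = 0.
LHS = RHS, so the identity holds for this particular φ. But this is necessary, not sufficient: a weak derivative must satisfy the identity for EVERY test function in C_c^∞(0, 1).
Here u is smooth, so its weak derivative equals its classical derivative u'(x) = 1 - 2*x. Since v(x) = 3 - 6*x ≠ u'(x), v is NOT the weak derivative of u — the agreement for this single φ is a coincidence (the difference v − u' happens to be L²-orthogonal to this φ).


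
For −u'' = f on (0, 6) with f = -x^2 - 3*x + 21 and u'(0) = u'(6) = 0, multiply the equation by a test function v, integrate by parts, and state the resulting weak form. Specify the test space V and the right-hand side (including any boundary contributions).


V = H^1(0, 6) (no boundary constraint on v; u is determined up to an additive constant); weak form: ∫_0^6 u'v' dx = ∫_0^6 (-x^2 - 3*x + 21) v dx for all v ∈ V.

Multiply both sides by a test function v and integrate from 0 to 6:
  ∫_0^6 −u''(x) v(x) dx = ∫_0^6 f(x) v(x) dx.
Integrate the LHS by parts once:
  ∫_0^6 −u'' v dx = −[u'(x) v(x)]_0^6 + ∫_0^6 u'(x) v'(x) dx.
Thus ∫_0^6 u'(x) v'(x) dx = ∫_0^6 f(x) v(x) dx + [u'(x) v(x)]_0^6.
Choose V so that boundary terms are either known or forced to vanish.
u has homogeneous Neumann: u'(0) = u'(6) = 0. So [u' v]_0^6 = 0·v(6) − 0·v(0) = 0 for any v; take V = H^1(0, 6).
Weak formulation: find u (satisfying any essential BC) such that ∫_0^6 u'(x) v'(x) dx = ∫_0^6 f v dx for all v ∈ V (homogeneous Neumann, so boundary terms vanish).
Substituting f(x) = -x^2 - 3*x + 21, the right-hand side is ∫_0^6 (-x^2 - 3*x + 21) v dx.
Compatibility check (pure Neumann): taking v ≡ 1 ∈ V gives 0 = ∫_0^6 f dx + (0) − (0), i.e. ∫_0^6 f dx must equal u'(0) − u'(6) = 0. Indeed ∫_0^6 (-x^2 - 3*x + 21) dx = 0, so the data are compatible. The solution is then unique only up to an additive constant (fix it e.g. by requiring ∫_0^6 u dx = 0).


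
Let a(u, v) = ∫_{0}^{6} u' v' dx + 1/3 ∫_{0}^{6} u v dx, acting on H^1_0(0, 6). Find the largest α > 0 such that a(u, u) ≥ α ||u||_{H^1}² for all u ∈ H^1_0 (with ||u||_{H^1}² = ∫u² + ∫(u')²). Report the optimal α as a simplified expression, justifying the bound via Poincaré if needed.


α = (π^2 + 12)/(π^2 + 36)

Coercivity of a(·,·) on H^1_0(0, 6) means a(u, u) ≥ α ||u||_{H^1}² for every u ∈ H^1_0.
The interval has length L = 6, and Poincaré/coercivity depend only on L. Here a(u, u) = ∫(u')² + (1/3)·∫u².
Here 0 < c = 1/3 < 1. The condition a(u,u) ≥ α||u||_{H^1}² reads (1−α)∫(u')² ≥ (α−c)∫u². Any admissible α is ≤ 1 (rapidly oscillating u have ∫u²/∫(u')² → 0), and α = 1 would force 0 ≥ (1−c)∫u², impossible since c < 1; so 1−α > 0. By the sharp Poincaré inequality on H^1_0 of an interval of length L, ∫(u')² ≥ (π/L)²∫u² with equality for the first sine mode sin(π(x−x₀)/L) (x₀ the left endpoint), so the inequality holds for all u iff (1−α)(π/L)² ≥ α − c, i.e. α ≤ ((π/L)² + c)/((π/L)² + 1) = (1 + c(L/π)²)/(1 + (L/π)²). With (π/L)² = π^2/36 and c = 1/3, the largest admissible constant is α = ((π/L)² + c)/((π/L)² + 1).
Simplifying, α = (π^2 + 12)/(π^2 + 36).


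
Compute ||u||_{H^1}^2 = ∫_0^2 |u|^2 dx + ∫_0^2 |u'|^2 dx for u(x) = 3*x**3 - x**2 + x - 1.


||u||_{H^1}^2 = 57376/105

The H^1 norm (squared) on an interval (0, L) is
  ||u||_{H^1}^2 = ∫_0^L u(x)^2 dx + ∫_0^L u'(x)^2 dx.
Compute u'(x) = 9*x**2 - 2*x + 1.
Then u(x)^2 = 9*x**6 - 6*x**5 + 7*x**4 - 8*x**3 + 3*x**2 - 2*x + 1 and u'(x)^2 = 81*x**4 - 36*x**3 + 22*x**2 - 4*x + 1.
Integrate each monomial from 0 to 2 using ∫_0^2 c·x^n dx = c·2^(n+1)/(n+1):
  ∫_0^2 u(x)^2 dx = ∫_0^2 (9*x^6 - 6*x^5 + 7*x^4 - 8*x^3 + 3*x^2 - 2*x + 1) dx. Term by term:
    ∫_0^2 9*x^6 dx = 1152/7;  ∫_0^2 -6*x^5 dx = -64;  ∫_0^2 7*x^4 dx = 224/5;
    ∫_0^2 -8*x^3 dx = -32;  ∫_0^2 3*x^2 dx = 8;  ∫_0^2 -2*x dx = -4;
    ∫_0^2 1 dx = 2.
  Sum: 1152/7 − 64 + 224/5 − 32 + 8 − 4 + 2 = 4178/35.
  ∫_0^2 u'(x)^2 dx = ∫_0^2 (81*x^4 - 36*x^3 + 22*x^2 - 4*x + 1) dx. Term by term:
    ∫_0^2 81*x^4 dx = 2592/5;  ∫_0^2 -36*x^3 dx = -144;  ∫_0^2 22*x^2 dx = 176/3;
    ∫_0^2 -4*x dx = -8;  ∫_0^2 1 dx = 2.
  Sum: 2592/5 − 144 + 176/3 − 8 + 2 = 6406/15.
Adding: ||u||_{H^1}^2 = 4178/35 + 6406/15 = 57376/105.


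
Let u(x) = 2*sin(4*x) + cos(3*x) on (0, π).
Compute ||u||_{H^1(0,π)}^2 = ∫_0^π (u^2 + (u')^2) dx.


||u||_{H^1(0,π)}^2 = 320/7 + 39*π

u'(x) = -3*sin(3*x) + 8*cos(4*x).
Expand u² and (u')² and integrate term by term on (0, π), using: for integers n ≥ 1, ∫_0^π sin²(nx) dx = ∫_0^π cos²(nx) dx = π/2; for n ≠ n', ∫_0^π sin(nx)sin(n'x) dx = ∫_0^π cos(nx)cos(n'x) dx = 0; and by product-to-sum, ∫_0^π sin(nx)cos(n'x) dx = ½∫_0^π [sin((n+n')x) + sin((n−n')x)] dx, which is 0 when n+n' is even and 2n/(n²−n'²) when n+n' is odd (it need not vanish on (0, π)).
  u² squared terms: (2)²·∫sin(4x)² dx = 4·π/2 = 2*π;  (1)²·∫cos(3x)² dx = 1·π/2 = π/2.
  u² cross terms: 2·(2)·(1)·∫sin(4x)·cos(3x) dx = 4·(8/7) = 32/7.
  So ∫_0^π u² dx = 2*π + π/2 + 32/7 = 32/7 + 5*π/2.
  (u')² squared terms: (-3)²·∫sin(3x)² dx = 9·π/2 = 9*π/2;  (8)²·∫cos(4x)² dx = 64·π/2 = 32*π.
  (u')² cross terms: 2·(-3)·(8)·∫sin(3x)·cos(4x) dx = -48·(-6/7) = 288/7.
  So ∫_0^π (u')² dx = 9*π/2 + 32*π + 288/7 = 288/7 + 73*π/2.
||u||_{H^1}^2 = (32/7 + 5*π/2) + (288/7 + 73*π/2) = 320/7 + 39*π.


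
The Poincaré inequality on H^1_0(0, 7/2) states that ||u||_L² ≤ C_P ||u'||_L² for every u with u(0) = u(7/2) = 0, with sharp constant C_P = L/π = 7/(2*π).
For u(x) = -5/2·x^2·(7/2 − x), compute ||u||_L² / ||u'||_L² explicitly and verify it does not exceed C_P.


||u||_L² / ||u'||_L² = sqrt(14)/4 < C_P = 7/(2*π).

u(x) = -5/2·x^2·(7/2 − x), so u'(x) = 5*x*(3*x - 7)/2.
u(x) = -5/2·x^2·(7/2 − x) vanishes at x = 0 and x = 7/2, so u ∈ H^1_0(0, 7/2). Differentiate via the product rule and integrate the resulting polynomials term by term.
  ∫_0^7/2 u² dx = ∫_0^7/2 (25*x^6/4 - 175*x^5/4 + 1225*x^4/16) dx. Term by term:
    ∫_0^7/2 25*x^6/4 dx = 2941225/512;  ∫_0^7/2 -175*x^5/4 dx = -20588575/1536;  ∫_0^7/2 1225*x^4/16 dx = 4117715/512.
  Sum: 2941225/512 − 20588575/1536 + 4117715/512 = 588245/1536.
  ∫_0^7/2 (u')² dx = ∫_0^7/2 (225*x^4/4 - 525*x^3/2 + 1225*x^2/4) dx. Term by term:
    ∫_0^7/2 225*x^4/4 dx = 756315/128;  ∫_0^7/2 -525*x^3/2 dx = -1260525/128;  ∫_0^7/2 1225*x^2/4 dx = 420175/96.
  Sum: 756315/128 − 1260525/128 + 420175/96 = 84035/192.
∫_0^7/2 u² dx = 588245/1536, so ||u||_L² = 343*sqrt(30)/96.
∫_0^7/2 (u')² dx = 84035/192, so ||u'||_L² = 49*sqrt(105)/24.
Ratio ||u||_L² / ||u'||_L² = sqrt(14)/4.
Sharp Poincaré constant on H^1_0(0, 7/2) is C_P = L/π = 7/(2*π), achieved by sin(2*π/7·x).
A polynomial bump cannot attain the sharp Poincaré constant (only the first sine eigenfunction does), so the ratio is strictly less than C_P, consistent with ||u||_L² ≤ C_P ||u'||_L².


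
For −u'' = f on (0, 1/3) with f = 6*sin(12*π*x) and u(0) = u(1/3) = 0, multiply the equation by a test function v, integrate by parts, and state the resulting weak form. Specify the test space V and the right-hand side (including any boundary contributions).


V = H^1_0(0, 1/3) (so v(0) = v(1/3) = 0); weak form: ∫_0^1/3 u'v' dx = ∫_0^1/3 (6*sin(12*π*x)) v dx for all v ∈ V.

Multiply both sides by a test function v and integrate from 0 to 1/3:
  ∫_0^1/3 −u''(x) v(x) dx = ∫_0^1/3 f(x) v(x) dx.
Integrate the LHS by parts once:
  ∫_0^1/3 −u'' v dx = −[u'(x) v(x)]_0^1/3 + ∫_0^1/3 u'(x) v'(x) dx.
Thus ∫_0^1/3 u'(x) v'(x) dx = ∫_0^1/3 f(x) v(x) dx + [u'(x) v(x)]_0^1/3.
Choose V so that boundary terms are either known or forced to vanish.
u is Dirichlet: u(0) = u(1/3) = 0. Let V = H^1_0(0, 1/3); then v(0) = v(1/3) = 0, and [u' v]_0^1/3 = 0.
Weak formulation: find u (satisfying any essential BC) such that ∫_0^1/3 u'(x) v'(x) dx = ∫_0^1/3 f v dx for all v ∈ V.
Substituting f(x) = 6*sin(12*π*x), the right-hand side is ∫_0^1/3 (6*sin(12*π*x)) v dx.


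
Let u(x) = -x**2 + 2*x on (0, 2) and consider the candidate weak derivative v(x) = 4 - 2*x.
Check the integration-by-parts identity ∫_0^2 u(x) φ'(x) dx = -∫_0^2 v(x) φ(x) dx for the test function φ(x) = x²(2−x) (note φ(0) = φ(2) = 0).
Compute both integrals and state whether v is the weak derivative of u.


LHS = 8/15, RHS = -32/15. No, v is not the weak derivative of u.

u(x) = -x**2 + 2*x, classical derivative u'(x) = 2 - 2*x.
φ(x) = x²(2−x), so φ'(x) = x*(4 - 3*x).
Note φ(0) = φ(2) = 0, so the boundary term u·φ vanishes.
LHS = ∫_0^2 u(x) φ'(x) dx = ∫_0^2 (3*x^4 - 10*x^3 + 8*x^2) dx. Term by term:
  ∫_0^2 3*x^4 dx = 96/5;  ∫_0^2 -10*x^3 dx = -40;  ∫_0^2 8*x^2 dx = 64/3.
Sum: 96/5 − 40 + 64/3 = 8/15.
So LHS = 8/15.
∫_0^2 v(x) φ(x) dx = ∫_0^2 (2*x^4 - 8*x^3 + 8*x^2) dx. Term by term:
  ∫_0^2 2*x^4 dx = 64/5;  ∫_0^2 -8*x^3 dx = -32;  ∫_0^2 8*x^2 dx = 64/3.
Sum: 64/5 − 32 + 64/3 = 32/15.
So RHS = -∫_0^2 v(x) φ(x) dx = -32/15.
LHS − RHS = 8/3 ≠ 0, so the identity fails.
(For a valid weak derivative the identity must hold for EVERY test function, in particular this one. The failure shows v is NOT the weak derivative of u.)
Correct weak derivative would be u'(x) = 2 - 2*x.


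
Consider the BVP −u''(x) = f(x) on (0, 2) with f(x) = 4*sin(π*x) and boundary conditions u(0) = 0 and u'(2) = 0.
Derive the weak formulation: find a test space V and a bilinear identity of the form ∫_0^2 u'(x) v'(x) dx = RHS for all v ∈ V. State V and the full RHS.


V = {v ∈ H^1(0, 2) : v(0) = 0} (test functions vanish at x = 0 where u is specified); weak form: ∫_0^2 u'v' dx = ∫_0^2 (4*sin(π*x)) v dx for all v ∈ V.

Multiply both sides by a test function v and integrate from 0 to 2:
  ∫_0^2 −u''(x) v(x) dx = ∫_0^2 f(x) v(x) dx.
Integrate the LHS by parts once:
  ∫_0^2 −u'' v dx = −[u'(x) v(x)]_0^2 + ∫_0^2 u'(x) v'(x) dx.
Thus ∫_0^2 u'(x) v'(x) dx = ∫_0^2 f(x) v(x) dx + [u'(x) v(x)]_0^2.
Choose V so that boundary terms are either known or forced to vanish.
Mixed BC: u(0) = 0 (Dirichlet) and u'(2) = 0 (Neumann). Define V = {v ∈ H^1(0, 2) : v(0) = 0}. Then [u' v]_0^2 = u'(2)·v(2) − u'(0)·0 = 0.
Weak formulation: find u (satisfying any essential BC) such that ∫_0^2 u'(x) v'(x) dx = ∫_0^2 f v dx for all v ∈ V (Dirichlet at 0 absorbed into V; the Neumann datum at x = 2 is zero, so no boundary term remains).
Substituting f(x) = 4*sin(π*x), the right-hand side is ∫_0^2 (4*sin(π*x)) v dx.


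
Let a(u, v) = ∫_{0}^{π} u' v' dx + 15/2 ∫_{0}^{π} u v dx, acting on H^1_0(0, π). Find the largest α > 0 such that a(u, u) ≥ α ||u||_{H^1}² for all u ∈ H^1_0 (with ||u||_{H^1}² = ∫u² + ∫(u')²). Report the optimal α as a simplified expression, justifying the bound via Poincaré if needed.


α = 1

Coercivity of a(·,·) on H^1_0(0, π) means a(u, u) ≥ α ||u||_{H^1}² for every u ∈ H^1_0.
The interval has length L = π, and Poincaré/coercivity depend only on L. Here a(u, u) = ∫(u')² + (15/2)·∫u².
Here c = 15/2 ≥ 1, so a(u,u) = ∫(u')² + c∫u² ≥ ∫(u')² + ∫u² = ||u||_{H^1}², i.e. α = 1 works. No larger α is possible: a(u,u) ≥ α||u||_{H^1}² means (1−α)∫(u')² ≥ (α−c)∫u², and for the modes u_n = sin(nπ(x−x₀)/L) (x₀ the left endpoint) one has ∫u_n²/∫(u_n')² = (L/(nπ))² → 0, so a(u_n,u_n)/||u_n||_{H^1}² → 1. Hence the optimal constant is α = 1.
Therefore α = 1.


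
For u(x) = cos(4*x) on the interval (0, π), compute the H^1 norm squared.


||u||_{H^1(0,π)}^2 = 17*π/2

u'(x) = -4*sin(4*x).
Expand u² and (u')² and integrate term by term on (0, π), using: for integers n ≥ 1, ∫_0^π sin²(nx) dx = ∫_0^π cos²(nx) dx = π/2; for n ≠ n', ∫_0^π sin(nx)sin(n'x) dx = ∫_0^π cos(nx)cos(n'x) dx = 0; and by product-to-sum, ∫_0^π sin(nx)cos(n'x) dx = ½∫_0^π [sin((n+n')x) + sin((n−n')x)] dx, which is 0 when n+n' is even and 2n/(n²−n'²) when n+n' is odd (it need not vanish on (0, π)).
  u² squared terms: (1)²·∫cos(4x)² dx = 1·π/2 = π/2.
  So ∫_0^π u² dx = π/2.
  (u')² squared terms: (-4)²·∫sin(4x)² dx = 16·π/2 = 8*π.
  So ∫_0^π (u')² dx = 8*π.
||u||_{H^1}^2 = (π/2) + (8*π) = 17*π/2.


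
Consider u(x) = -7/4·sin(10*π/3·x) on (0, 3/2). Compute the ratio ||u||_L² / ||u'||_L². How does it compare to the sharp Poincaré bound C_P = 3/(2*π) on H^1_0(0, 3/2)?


||u||_L² / ||u'||_L² = 3/(10*π) < C_P = 3/(2*π).

u(x) = -7/4·sin(10*π/3·x), so u'(x) = -35*π*cos(10*π*x/3)/6.
Writing u(x) = A·sin(kπx/L) with A = -7/4 and k = 5, use ∫_0^L sin²(kπx/L) dx = L/2 and ∫_0^L cos²(kπx/L) dx = L/2.
u² = 49/16·sin²(10*π/3·x) and (u')² = 1225*π^2/36·cos²(10*π/3·x), and each of sin², cos² integrates to L/2 = 3/4 over (0, 3/2).
∫_0^3/2 u² dx = 147/64, so ||u||_L² = 7*sqrt(3)/8.
∫_0^3/2 (u')² dx = 1225*π^2/48, so ||u'||_L² = 35*sqrt(3)*π/12.
Ratio ||u||_L² / ||u'||_L² = 3/(10*π).
Sharp Poincaré constant on H^1_0(0, 3/2) is C_P = L/π = 3/(2*π), achieved by sin(2*π/3·x).
This is the k = 5 harmonic; the ratio L/(kπ) is strictly less than C_P = L/π, consistent with the sharp inequality ||u||_L² ≤ C_P ||u'||_L².


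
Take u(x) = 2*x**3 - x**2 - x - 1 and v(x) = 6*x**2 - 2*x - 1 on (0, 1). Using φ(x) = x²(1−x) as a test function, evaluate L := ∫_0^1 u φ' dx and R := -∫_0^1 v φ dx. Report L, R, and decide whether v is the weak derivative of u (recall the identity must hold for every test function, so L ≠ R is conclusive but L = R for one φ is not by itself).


LHS = -1/60, RHS = -1/60. Yes, v = u' weakly.

u(x) = 2*x**3 - x**2 - x - 1, classical derivative u'(x) = 6*x**2 - 2*x - 1.
φ(x) = x²(1−x), so φ'(x) = x*(2 - 3*x).
Note φ(0) = φ(1) = 0, so the boundary term u·φ vanishes.
LHS = ∫_0^1 u(x) φ'(x) dx = ∫_0^1 (-6*x^5 + 7*x^4 + x^3 + x^2 - 2*x) dx. Term by term:
  ∫_0^1 -6*x^5 dx = -1;  ∫_0^1 7*x^4 dx = 7/5;  ∫_0^1 x^3 dx = 1/4;
  ∫_0^1 x^2 dx = 1/3;  ∫_0^1 -2*x dx = -1.
Sum: -1 + 7/5 + 1/4 + 1/3 − 1 = -1/60.
So LHS = -1/60.
∫_0^1 v(x) φ(x) dx = ∫_0^1 (-6*x^5 + 8*x^4 - x^3 - x^2) dx. Term by term:
  ∫_0^1 -6*x^5 dx = -1;  ∫_0^1 8*x^4 dx = 8/5;  ∫_0^1 -x^3 dx = -1/4;
  ∫_0^1 -x^2 dx = -1/3.
Sum: -1 + 8/5 − 1/4 − 1/3 = 1/60.
So RHS = -∫_0^1 v(x) φ(x) dx = -1/60.
LHS = RHS, so the identity holds for this test φ.
Moreover u is smooth here and v(x) = u'(x) = 6*x**2 - 2*x - 1 pointwise, so the identity holds for every test function. Hence v is the weak derivative of u.


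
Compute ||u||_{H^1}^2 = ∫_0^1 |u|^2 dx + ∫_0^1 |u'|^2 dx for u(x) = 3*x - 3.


||u||_{H^1}^2 = 12

The H^1 norm (squared) on an interval (0, L) is
  ||u||_{H^1}^2 = ∫_0^L u(x)^2 dx + ∫_0^L u'(x)^2 dx.
Compute u'(x) = 3.
Then u(x)^2 = 9*x**2 - 18*x + 9 and u'(x)^2 = 9.
Integrate each monomial from 0 to 1 using ∫_0^1 c·x^n dx = c·1^(n+1)/(n+1):
  ∫_0^1 u(x)^2 dx = ∫_0^1 (9*x^2 - 18*x + 9) dx. Term by term:
    ∫_0^1 9*x^2 dx = 3;  ∫_0^1 -18*x dx = -9;  ∫_0^1 9 dx = 9.
  Sum: 3 − 9 + 9 = 3.
  ∫_0^1 u'(x)^2 dx = ∫_0^1 (9) dx. Term by term:
    ∫_0^1 9 dx = 9.
Adding: ||u||_{H^1}^2 = 3 + 9 = 12.


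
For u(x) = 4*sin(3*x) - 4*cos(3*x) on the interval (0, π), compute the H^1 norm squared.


||u||_{H^1(0,π)}^2 = 160*π

u'(x) = 12*sin(3*x) + 12*cos(3*x).
Expand u² and (u')² and integrate term by term on (0, π), using: for integers n ≥ 1, ∫_0^π sin²(nx) dx = ∫_0^π cos²(nx) dx = π/2; for n ≠ n', ∫_0^π sin(nx)sin(n'x) dx = ∫_0^π cos(nx)cos(n'x) dx = 0; and by product-to-sum, ∫_0^π sin(nx)cos(n'x) dx = ½∫_0^π [sin((n+n')x) + sin((n−n')x)] dx, which is 0 when n+n' is even and 2n/(n²−n'²) when n+n' is odd (it need not vanish on (0, π)).
  u² squared terms: (-4)²·∫cos(3x)² dx = 16·π/2 = 8*π;  (4)²·∫sin(3x)² dx = 16·π/2 = 8*π.
  u² cross terms: 2·(-4)·(4)·∫cos(3x)·sin(3x) dx = -32·(0) = 0.
  So ∫_0^π u² dx = 8*π + 8*π + 0 = 16*π.
  (u')² squared terms: (12)²·∫cos(3x)² dx = 144·π/2 = 72*π;  (12)²·∫sin(3x)² dx = 144·π/2 = 72*π.
  (u')² cross terms: 2·(12)·(12)·∫cos(3x)·sin(3x) dx = 288·(0) = 0.
  So ∫_0^π (u')² dx = 72*π + 72*π + 0 = 144*π.
||u||_{H^1}^2 = (16*π) + (144*π) = 160*π.


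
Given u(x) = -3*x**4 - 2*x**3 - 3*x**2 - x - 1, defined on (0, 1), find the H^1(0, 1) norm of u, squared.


||u||_{H^1}^2 = 15419/105

The H^1 norm (squared) on an interval (0, L) is
  ||u||_{H^1}^2 = ∫_0^L u(x)^2 dx + ∫_0^L u'(x)^2 dx.
Compute u'(x) = -12*x**3 - 6*x**2 - 6*x - 1.
Then u(x)^2 = 9*x**8 + 12*x**7 + 22*x**6 + 18*x**5 + 19*x**4 + 10*x**3 + 7*x**2 + 2*x + 1 and u'(x)^2 = 144*x**6 + 144*x**5 + 180*x**4 + 96*x**3 + 48*x**2 + 12*x + 1.
Integrate each monomial from 0 to 1 using ∫_0^1 c·x^n dx = c·1^(n+1)/(n+1):
  ∫_0^1 u(x)^2 dx = ∫_0^1 (9*x^8 + 12*x^7 + 22*x^6 + 18*x^5 + 19*x^4 + 10*x^3 + 7*x^2 + 2*x + 1) dx. Term by term:
    ∫_0^1 9*x^8 dx = 1;  ∫_0^1 12*x^7 dx = 3/2;  ∫_0^1 22*x^6 dx = 22/7;
    ∫_0^1 18*x^5 dx = 3;  ∫_0^1 19*x^4 dx = 19/5;  ∫_0^1 10*x^3 dx = 5/2;
    ∫_0^1 7*x^2 dx = 7/3;  ∫_0^1 2*x dx = 1;  ∫_0^1 1 dx = 1.
  Sum: 1 + 3/2 + 22/7 + 3 + 19/5 + 5/2 + 7/3 + 1 + 1 = 2024/105.
  ∫_0^1 u'(x)^2 dx = ∫_0^1 (144*x^6 + 144*x^5 + 180*x^4 + 96*x^3 + 48*x^2 + 12*x + 1) dx. Term by term:
    ∫_0^1 144*x^6 dx = 144/7;  ∫_0^1 144*x^5 dx = 24;  ∫_0^1 180*x^4 dx = 36;
    ∫_0^1 96*x^3 dx = 24;  ∫_0^1 48*x^2 dx = 16;  ∫_0^1 12*x dx = 6;
    ∫_0^1 1 dx = 1.
  Sum: 144/7 + 24 + 36 + 24 + 16 + 6 + 1 = 893/7.
Adding: ||u||_{H^1}^2 = 2024/105 + 893/7 = 15419/105.


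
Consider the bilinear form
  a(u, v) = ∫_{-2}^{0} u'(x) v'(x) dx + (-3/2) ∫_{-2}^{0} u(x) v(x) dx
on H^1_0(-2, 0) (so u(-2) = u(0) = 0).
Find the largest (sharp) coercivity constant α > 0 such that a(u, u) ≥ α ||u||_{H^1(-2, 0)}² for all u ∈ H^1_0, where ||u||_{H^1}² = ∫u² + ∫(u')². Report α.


α = (-6 + π^2)/(4 + π^2)

Coercivity of a(·,·) on H^1_0(-2, 0) means a(u, u) ≥ α ||u||_{H^1}² for every u ∈ H^1_0.
The interval has length L = 2, and Poincaré/coercivity depend only on L. Here a(u, u) = ∫(u')² + (-3/2)·∫u².
Here c = -3/2 < 0 with |c| < (π/L)² = π^2/4, so coercivity still holds. The condition a(u,u) ≥ α||u||_{H^1}² reads (1−α)∫(u')² ≥ (α−c)∫u². Any admissible α is ≤ 1 (rapidly oscillating u have ∫u²/∫(u')² → 0), and α = 1 would force 0 ≥ (1−c)∫u², impossible since c < 1; so 1−α > 0. By the sharp Poincaré inequality on H^1_0 of an interval of length L, ∫(u')² ≥ (π/L)²∫u² with equality for the first sine mode sin(π(x−x₀)/L) (x₀ the left endpoint), so the inequality holds for all u iff (1−α)(π/L)² ≥ α − c, i.e. α ≤ ((π/L)² + c)/((π/L)² + 1) = (1 + c(L/π)²)/(1 + (L/π)²). (Direct route, valid since c ≤ 0: Poincaré gives c∫u² ≥ c(L/π)²∫(u')², so a(u,u) ≥ (1 + c(L/π)²)∫(u')², while ||u||_{H^1}² ≤ (1 + (L/π)²)∫(u')²; dividing yields the same α.) With (π/L)² = π^2/4 and c = -3/2, the largest admissible constant is α = ((π/L)² + c)/((π/L)² + 1).
Simplifying, α = (-6 + π^2)/(4 + π^2).


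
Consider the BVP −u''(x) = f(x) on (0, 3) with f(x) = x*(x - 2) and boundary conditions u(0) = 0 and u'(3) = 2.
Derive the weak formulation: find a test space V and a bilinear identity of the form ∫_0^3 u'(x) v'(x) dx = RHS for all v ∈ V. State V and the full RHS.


V = {v ∈ H^1(0, 3) : v(0) = 0} (test functions vanish at x = 0 where u is specified); weak form: ∫_0^3 u'v' dx = ∫_0^3 (x*(x - 2)) v dx + 2·v(3) for all v ∈ V.

Multiply both sides by a test function v and integrate from 0 to 3:
  ∫_0^3 −u''(x) v(x) dx = ∫_0^3 f(x) v(x) dx.
Integrate the LHS by parts once:
  ∫_0^3 −u'' v dx = −[u'(x) v(x)]_0^3 + ∫_0^3 u'(x) v'(x) dx.
Thus ∫_0^3 u'(x) v'(x) dx = ∫_0^3 f(x) v(x) dx + [u'(x) v(x)]_0^3.
Choose V so that boundary terms are either known or forced to vanish.
Mixed BC: u(0) = 0 (Dirichlet) and u'(3) = 2 (Neumann). Define V = {v ∈ H^1(0, 3) : v(0) = 0}. Then [u' v]_0^3 = u'(3)·v(3) − u'(0)·0 = 2·v(3).
Weak formulation: find u (satisfying any essential BC) such that ∫_0^3 u'(x) v'(x) dx = ∫_0^3 f v dx + 2·v(3) for all v ∈ V (Dirichlet at 0 absorbed into V; Neumann datum at x = 3 contributes the boundary term).
Substituting f(x) = x*(x - 2), the right-hand side is ∫_0^3 (x*(x - 2)) v dx + 2·v(3).


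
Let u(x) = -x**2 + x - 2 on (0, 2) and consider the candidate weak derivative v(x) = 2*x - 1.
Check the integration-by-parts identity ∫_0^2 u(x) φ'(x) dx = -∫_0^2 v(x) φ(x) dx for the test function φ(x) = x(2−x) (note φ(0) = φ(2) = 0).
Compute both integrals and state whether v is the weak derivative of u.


LHS = 4/3, RHS = -4/3. No, v is not the weak derivative of u.

u(x) = -x**2 + x - 2, classical derivative u'(x) = 1 - 2*x.
φ(x) = x(2−x), so φ'(x) = 2 - 2*x.
Note φ(0) = φ(2) = 0, so the boundary term u·φ vanishes.
LHS = ∫_0^2 u(x) φ'(x) dx = ∫_0^2 (2*x^3 - 4*x^2 + 6*x - 4) dx. Term by term:
  ∫_0^2 2*x^3 dx = 8;  ∫_0^2 -4*x^2 dx = -32/3;  ∫_0^2 6*x dx = 12;
  ∫_0^2 -4 dx = -8.
Sum: 8 − 32/3 + 12 − 8 = 4/3.
So LHS = 4/3.
∫_0^2 v(x) φ(x) dx = ∫_0^2 (-2*x^3 + 5*x^2 - 2*x) dx. Term by term:
  ∫_0^2 -2*x^3 dx = -8;  ∫_0^2 5*x^2 dx = 40/3;  ∫_0^2 -2*x dx = -4.
Sum: -8 + 40/3 − 4 = 4/3.
So RHS = -∫_0^2 v(x) φ(x) dx = -4/3.
LHS − RHS = 8/3 ≠ 0, so the identity fails.
(For a valid weak derivative the identity must hold for EVERY test function, in particular this one. The failure shows v is NOT the weak derivative of u.)
Correct weak derivative would be u'(x) = 1 - 2*x.


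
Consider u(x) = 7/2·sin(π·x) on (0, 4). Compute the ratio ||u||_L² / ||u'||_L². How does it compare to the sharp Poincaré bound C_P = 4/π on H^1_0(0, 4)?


||u||_L² / ||u'||_L² = 1/π < C_P = 4/π.

u(x) = 7/2·sin(π·x), so u'(x) = 7*π*cos(π*x)/2.
Writing u(x) = A·sin(kπx/L) with A = 7/2 and k = 4, use ∫_0^L sin²(kπx/L) dx = L/2 and ∫_0^L cos²(kπx/L) dx = L/2.
u² = 49/4·sin²(π·x) and (u')² = 49*π^2/4·cos²(π·x), and each of sin², cos² integrates to L/2 = 2 over (0, 4).
∫_0^4 u² dx = 49/2, so ||u||_L² = 7*sqrt(2)/2.
∫_0^4 (u')² dx = 49*π^2/2, so ||u'||_L² = 7*sqrt(2)*π/2.
Ratio ||u||_L² / ||u'||_L² = 1/π.
Sharp Poincaré constant on H^1_0(0, 4) is C_P = L/π = 4/π, achieved by sin(π/4·x).
This is the k = 4 harmonic; the ratio L/(kπ) is strictly less than C_P = L/π, consistent with the sharp inequality ||u||_L² ≤ C_P ||u'||_L².


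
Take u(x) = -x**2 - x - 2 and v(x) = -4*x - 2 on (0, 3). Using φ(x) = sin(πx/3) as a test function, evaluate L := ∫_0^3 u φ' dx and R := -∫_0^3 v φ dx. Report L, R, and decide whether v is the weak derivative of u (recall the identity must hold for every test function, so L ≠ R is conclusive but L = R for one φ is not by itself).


LHS = 24/π, RHS = 48/π. No, v is not the weak derivative of u.

u(x) = -x**2 - x - 2, classical derivative u'(x) = -2*x - 1.
φ(x) = sin(πx/3), so φ'(x) = π*cos(π*x/3)/3.
Note φ(0) = φ(3) = 0, so the boundary term u·φ vanishes.
LHS = ∫_0^3 u(x) φ'(x) dx = ∫_0^3 (-π*x^2*cos(π*x/3)/3 - π*x*cos(π*x/3)/3 - 2*π*cos(π*x/3)/3) dx. Term by term:
  ∫_0^3 -2*π*cos(π*x/3)/3 dx = 0;  ∫_0^3 -π*x*cos(π*x/3)/3 dx = 6/π;  ∫_0^3 -π*x^2*cos(π*x/3)/3 dx = 18/π.
Sum: 0 + 6/π + 18/π = 24/π.
So LHS = 24/π.
∫_0^3 v(x) φ(x) dx = ∫_0^3 (-4*x*sin(π*x/3) - 2*sin(π*x/3)) dx. Term by term:
  ∫_0^3 -2*sin(π*x/3) dx = -12/π;  ∫_0^3 -4*x*sin(π*x/3) dx = -36/π.
Sum: -12/π − 36/π = -48/π.
So RHS = -∫_0^3 v(x) φ(x) dx = 48/π.
LHS − RHS = -24/π ≠ 0, so the identity fails.
(For a valid weak derivative the identity must hold for EVERY test function, in particular this one. The failure shows v is NOT the weak derivative of u.)
Correct weak derivative would be u'(x) = -2*x - 1.


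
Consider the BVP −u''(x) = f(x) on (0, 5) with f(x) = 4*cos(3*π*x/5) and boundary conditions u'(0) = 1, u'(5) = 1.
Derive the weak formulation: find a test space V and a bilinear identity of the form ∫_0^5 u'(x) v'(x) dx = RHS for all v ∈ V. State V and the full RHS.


V = H^1(0, 5) (v unrestricted at boundary; u is determined up to an additive constant); weak form: ∫_0^5 u'v' dx = ∫_0^5 (4*cos(3*π*x/5)) v dx + v(5) − v(0) for all v ∈ V.

Multiply both sides by a test function v and integrate from 0 to 5:
  ∫_0^5 −u''(x) v(x) dx = ∫_0^5 f(x) v(x) dx.
Integrate the LHS by parts once:
  ∫_0^5 −u'' v dx = −[u'(x) v(x)]_0^5 + ∫_0^5 u'(x) v'(x) dx.
Thus ∫_0^5 u'(x) v'(x) dx = ∫_0^5 f(x) v(x) dx + [u'(x) v(x)]_0^5.
Choose V so that boundary terms are either known or forced to vanish.
u has inhomogeneous Neumann u'(0) = 1, u'(5) = 1. [u' v]_0^5 = (1)·v(5) − (1)·v(0) = v(5) − v(0). Take V = H^1(0, 5); boundary term becomes part of RHS.
Weak formulation: find u (satisfying any essential BC) such that ∫_0^5 u'(x) v'(x) dx = ∫_0^5 f v dx + v(5) − v(0) for all v ∈ V (Neumann data are natural BCs: they enter the RHS as boundary terms).
Substituting f(x) = 4*cos(3*π*x/5), the right-hand side is ∫_0^5 (4*cos(3*π*x/5)) v dx + v(5) − v(0).
Compatibility check (pure Neumann): taking v ≡ 1 ∈ V gives 0 = ∫_0^5 f dx + (1) − (1), i.e. ∫_0^5 f dx must equal u'(0) − u'(5) = 0. Indeed ∫_0^5 (4*cos(3*π*x/5)) dx = 0, so the data are compatible. The solution is then unique only up to an additive constant (fix it e.g. by requiring ∫_0^5 u dx = 0).


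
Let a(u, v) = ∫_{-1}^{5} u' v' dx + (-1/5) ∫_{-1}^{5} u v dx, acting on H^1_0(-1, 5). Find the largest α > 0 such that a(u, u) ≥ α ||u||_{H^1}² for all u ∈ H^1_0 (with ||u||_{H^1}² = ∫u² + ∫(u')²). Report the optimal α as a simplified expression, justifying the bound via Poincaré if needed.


α = (-36/5 + π^2)/(π^2 + 36)

Coercivity of a(·,·) on H^1_0(-1, 5) means a(u, u) ≥ α ||u||_{H^1}² for every u ∈ H^1_0.
The interval has length L = 6, and Poincaré/coercivity depend only on L. Here a(u, u) = ∫(u')² + (-1/5)·∫u².
Here c = -1/5 < 0 with |c| < (π/L)² = π^2/36, so coercivity still holds. The condition a(u,u) ≥ α||u||_{H^1}² reads (1−α)∫(u')² ≥ (α−c)∫u². Any admissible α is ≤ 1 (rapidly oscillating u have ∫u²/∫(u')² → 0), and α = 1 would force 0 ≥ (1−c)∫u², impossible since c < 1; so 1−α > 0. By the sharp Poincaré inequality on H^1_0 of an interval of length L, ∫(u')² ≥ (π/L)²∫u² with equality for the first sine mode sin(π(x−x₀)/L) (x₀ the left endpoint), so the inequality holds for all u iff (1−α)(π/L)² ≥ α − c, i.e. α ≤ ((π/L)² + c)/((π/L)² + 1) = (1 + c(L/π)²)/(1 + (L/π)²). (Direct route, valid since c ≤ 0: Poincaré gives c∫u² ≥ c(L/π)²∫(u')², so a(u,u) ≥ (1 + c(L/π)²)∫(u')², while ||u||_{H^1}² ≤ (1 + (L/π)²)∫(u')²; dividing yields the same α.) With (π/L)² = π^2/36 and c = -1/5, the largest admissible constant is α = ((π/L)² + c)/((π/L)² + 1).
Simplifying, α = (-36/5 + π^2)/(π^2 + 36).


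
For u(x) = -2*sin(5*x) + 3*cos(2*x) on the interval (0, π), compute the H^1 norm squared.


||u||_{H^1(0,π)}^2 = -200/7 + 149*π/2

u'(x) = -6*sin(2*x) - 10*cos(5*x).
Expand u² and (u')² and integrate term by term on (0, π), using: for integers n ≥ 1, ∫_0^π sin²(nx) dx = ∫_0^π cos²(nx) dx = π/2; for n ≠ n', ∫_0^π sin(nx)sin(n'x) dx = ∫_0^π cos(nx)cos(n'x) dx = 0; and by product-to-sum, ∫_0^π sin(nx)cos(n'x) dx = ½∫_0^π [sin((n+n')x) + sin((n−n')x)] dx, which is 0 when n+n' is even and 2n/(n²−n'²) when n+n' is odd (it need not vanish on (0, π)).
  u² squared terms: (-2)²·∫sin(5x)² dx = 4·π/2 = 2*π;  (3)²·∫cos(2x)² dx = 9·π/2 = 9*π/2.
  u² cross terms: 2·(-2)·(3)·∫sin(5x)·cos(2x) dx = -12·(10/21) = -40/7.
  So ∫_0^π u² dx = 2*π + 9*π/2 − 40/7 = -40/7 + 13*π/2.
  (u')² squared terms: (-10)²·∫cos(5x)² dx = 100·π/2 = 50*π;  (-6)²·∫sin(2x)² dx = 36·π/2 = 18*π.
  (u')² cross terms: 2·(-10)·(-6)·∫cos(5x)·sin(2x) dx = 120·(-4/21) = -160/7.
  So ∫_0^π (u')² dx = 50*π + 18*π − 160/7 = -160/7 + 68*π.
||u||_{H^1}^2 = (-40/7 + 13*π/2) + (-160/7 + 68*π) = -200/7 + 149*π/2.


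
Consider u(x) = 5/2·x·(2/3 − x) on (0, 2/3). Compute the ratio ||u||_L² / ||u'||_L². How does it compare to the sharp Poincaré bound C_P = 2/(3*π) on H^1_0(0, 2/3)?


||u||_L² / ||u'||_L² = sqrt(10)/15 < C_P = 2/(3*π).

u(x) = 5/2·x·(2/3 − x), so u'(x) = 5/3 - 5*x.
u(x) = 5/2·x·(2/3 − x) vanishes at x = 0 and x = 2/3, so u ∈ H^1_0(0, 2/3). Differentiate via the product rule and integrate the resulting polynomials term by term.
  ∫_0^2/3 u² dx = ∫_0^2/3 (25*x^4/4 - 25*x^3/3 + 25*x^2/9) dx. Term by term:
    ∫_0^2/3 25*x^4/4 dx = 40/243;  ∫_0^2/3 -25*x^3/3 dx = -100/243;  ∫_0^2/3 25*x^2/9 dx = 200/729.
  Sum: 40/243 − 100/243 + 200/729 = 20/729.
  ∫_0^2/3 (u')² dx = ∫_0^2/3 (25*x^2 - 50*x/3 + 25/9) dx. Term by term:
    ∫_0^2/3 25*x^2 dx = 200/81;  ∫_0^2/3 -50*x/3 dx = -100/27;  ∫_0^2/3 25/9 dx = 50/27.
  Sum: 200/81 − 100/27 + 50/27 = 50/81.
∫_0^2/3 u² dx = 20/729, so ||u||_L² = 2*sqrt(5)/27.
∫_0^2/3 (u')² dx = 50/81, so ||u'||_L² = 5*sqrt(2)/9.
Ratio ||u||_L² / ||u'||_L² = sqrt(10)/15.
Sharp Poincaré constant on H^1_0(0, 2/3) is C_P = L/π = 2/(3*π), achieved by sin(3*π/2·x).
A polynomial bump cannot attain the sharp Poincaré constant (only the first sine eigenfunction does), so the ratio is strictly less than C_P, consistent with ||u||_L² ≤ C_P ||u'||_L².


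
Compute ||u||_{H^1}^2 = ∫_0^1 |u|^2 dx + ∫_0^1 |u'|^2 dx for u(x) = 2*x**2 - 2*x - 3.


||u||_{H^1}^2 = 187/15

The H^1 norm (squared) on an interval (0, L) is
  ||u||_{H^1}^2 = ∫_0^L u(x)^2 dx + ∫_0^L u'(x)^2 dx.
Compute u'(x) = 4*x - 2.
Then u(x)^2 = 4*x**4 - 8*x**3 - 8*x**2 + 12*x + 9 and u'(x)^2 = 16*x**2 - 16*x + 4.
Integrate each monomial from 0 to 1 using ∫_0^1 c·x^n dx = c·1^(n+1)/(n+1):
  ∫_0^1 u(x)^2 dx = ∫_0^1 (4*x^4 - 8*x^3 - 8*x^2 + 12*x + 9) dx. Term by term:
    ∫_0^1 4*x^4 dx = 4/5;  ∫_0^1 -8*x^3 dx = -2;  ∫_0^1 -8*x^2 dx = -8/3;
    ∫_0^1 12*x dx = 6;  ∫_0^1 9 dx = 9.
  Sum: 4/5 − 2 − 8/3 + 6 + 9 = 167/15.
  ∫_0^1 u'(x)^2 dx = ∫_0^1 (16*x^2 - 16*x + 4) dx. Term by term:
    ∫_0^1 16*x^2 dx = 16/3;  ∫_0^1 -16*x dx = -8;  ∫_0^1 4 dx = 4.
  Sum: 16/3 − 8 + 4 = 4/3.
Adding: ||u||_{H^1}^2 = 167/15 + 4/3 = 187/15.


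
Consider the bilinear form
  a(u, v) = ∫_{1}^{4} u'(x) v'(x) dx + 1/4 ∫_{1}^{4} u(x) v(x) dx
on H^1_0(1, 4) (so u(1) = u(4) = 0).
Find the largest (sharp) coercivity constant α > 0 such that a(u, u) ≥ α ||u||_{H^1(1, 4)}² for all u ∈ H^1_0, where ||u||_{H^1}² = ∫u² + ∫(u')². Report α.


α = (9/4 + π^2)/(9 + π^2)

Coercivity of a(·,·) on H^1_0(1, 4) means a(u, u) ≥ α ||u||_{H^1}² for every u ∈ H^1_0.
The interval has length L = 3, and Poincaré/coercivity depend only on L. Here a(u, u) = ∫(u')² + (1/4)·∫u².
Here 0 < c = 1/4 < 1. The condition a(u,u) ≥ α||u||_{H^1}² reads (1−α)∫(u')² ≥ (α−c)∫u². Any admissible α is ≤ 1 (rapidly oscillating u have ∫u²/∫(u')² → 0), and α = 1 would force 0 ≥ (1−c)∫u², impossible since c < 1; so 1−α > 0. By the sharp Poincaré inequality on H^1_0 of an interval of length L, ∫(u')² ≥ (π/L)²∫u² with equality for the first sine mode sin(π(x−x₀)/L) (x₀ the left endpoint), so the inequality holds for all u iff (1−α)(π/L)² ≥ α − c, i.e. α ≤ ((π/L)² + c)/((π/L)² + 1) = (1 + c(L/π)²)/(1 + (L/π)²). With (π/L)² = π^2/9 and c = 1/4, the largest admissible constant is α = ((π/L)² + c)/((π/L)² + 1).
Simplifying, α = (9/4 + π^2)/(9 + π^2).
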